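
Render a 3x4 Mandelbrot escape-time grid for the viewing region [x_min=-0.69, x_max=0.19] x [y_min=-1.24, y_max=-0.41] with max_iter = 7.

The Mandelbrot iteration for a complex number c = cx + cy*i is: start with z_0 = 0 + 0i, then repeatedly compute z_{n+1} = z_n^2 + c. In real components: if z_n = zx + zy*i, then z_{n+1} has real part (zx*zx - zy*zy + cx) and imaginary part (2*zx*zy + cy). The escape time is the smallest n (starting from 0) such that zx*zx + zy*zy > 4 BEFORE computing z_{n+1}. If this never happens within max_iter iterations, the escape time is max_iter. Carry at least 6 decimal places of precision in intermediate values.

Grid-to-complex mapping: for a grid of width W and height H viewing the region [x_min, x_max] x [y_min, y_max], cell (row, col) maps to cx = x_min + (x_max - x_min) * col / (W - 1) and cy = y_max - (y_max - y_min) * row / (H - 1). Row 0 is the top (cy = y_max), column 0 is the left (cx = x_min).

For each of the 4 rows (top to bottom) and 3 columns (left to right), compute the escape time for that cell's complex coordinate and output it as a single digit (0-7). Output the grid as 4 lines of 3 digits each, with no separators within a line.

(row=0, col=0): c = -0.6900 + -0.4100i → escape time 7
(row=0, col=1): c = -0.2500 + -0.4100i → escape time 7
(row=0, col=2): c = 0.1900 + -0.4100i → escape time 7
(row=1, col=0): c = -0.6900 + -0.6867i → escape time 5
(row=1, col=1): c = -0.2500 + -0.6867i → escape time 7
(row=1, col=2): c = 0.1900 + -0.6867i → escape time 7
(row=2, col=0): c = -0.6900 + -0.9633i → escape time 4
(row=2, col=1): c = -0.2500 + -0.9633i → escape time 6
(row=2, col=2): c = 0.1900 + -0.9633i → escape time 4
(row=3, col=0): c = -0.6900 + -1.2400i → escape time 3
(row=3, col=1): c = -0.2500 + -1.2400i → escape time 3
(row=3, col=2): c = 0.1900 + -1.2400i → escape time 2

Answer: 777
577
464
332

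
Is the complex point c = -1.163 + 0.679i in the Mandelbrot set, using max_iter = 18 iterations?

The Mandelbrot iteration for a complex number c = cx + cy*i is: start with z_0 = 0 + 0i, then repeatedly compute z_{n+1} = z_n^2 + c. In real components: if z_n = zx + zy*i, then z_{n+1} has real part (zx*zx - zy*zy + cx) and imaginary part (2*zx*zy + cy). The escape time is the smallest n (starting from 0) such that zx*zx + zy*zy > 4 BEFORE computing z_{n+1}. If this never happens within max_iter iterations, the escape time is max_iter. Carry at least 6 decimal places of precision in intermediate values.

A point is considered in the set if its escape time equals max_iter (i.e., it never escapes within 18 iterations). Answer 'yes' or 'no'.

z_0 = 0 + 0i, c = -1.1630 + 0.6790i
Iter 1: z = -1.1630 + 0.6790i, |z|^2 = 1.8136
Iter 2: z = -0.2715 + -0.9004i, |z|^2 = 0.8843
Iter 3: z = -1.8999 + 1.1678i, |z|^2 = 4.9736
Escaped at iteration 3

Answer: no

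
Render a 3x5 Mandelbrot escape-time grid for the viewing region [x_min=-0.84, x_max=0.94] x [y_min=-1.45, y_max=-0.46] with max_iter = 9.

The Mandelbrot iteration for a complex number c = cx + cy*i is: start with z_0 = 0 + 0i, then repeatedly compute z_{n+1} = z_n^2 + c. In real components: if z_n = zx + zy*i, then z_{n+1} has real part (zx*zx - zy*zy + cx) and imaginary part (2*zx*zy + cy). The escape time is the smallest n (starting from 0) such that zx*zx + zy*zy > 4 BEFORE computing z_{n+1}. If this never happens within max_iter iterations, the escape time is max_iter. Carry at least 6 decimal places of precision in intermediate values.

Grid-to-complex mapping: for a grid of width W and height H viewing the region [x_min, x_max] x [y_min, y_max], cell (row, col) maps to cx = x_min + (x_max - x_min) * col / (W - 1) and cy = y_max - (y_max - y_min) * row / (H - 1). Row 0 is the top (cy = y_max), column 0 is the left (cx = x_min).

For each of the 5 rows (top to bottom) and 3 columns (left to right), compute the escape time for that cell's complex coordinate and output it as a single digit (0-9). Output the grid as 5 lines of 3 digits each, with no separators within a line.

(row=0, col=0): c = -0.8400 + -0.4600i → escape time 6
(row=0, col=1): c = 0.0500 + -0.4600i → escape time 9
(row=0, col=2): c = 0.9400 + -0.4600i → escape time 2
(row=1, col=0): c = -0.8400 + -0.7075i → escape time 4
(row=1, col=1): c = 0.0500 + -0.7075i → escape time 9
(row=1, col=2): c = 0.9400 + -0.7075i → escape time 2
(row=2, col=0): c = -0.8400 + -0.9550i → escape time 3
(row=2, col=1): c = 0.0500 + -0.9550i → escape time 6
(row=2, col=2): c = 0.9400 + -0.9550i → escape time 2
(row=3, col=0): c = -0.8400 + -1.2025i → escape time 3
(row=3, col=1): c = 0.0500 + -1.2025i → escape time 3
(row=3, col=2): c = 0.9400 + -1.2025i → escape time 2
(row=4, col=0): c = -0.8400 + -1.4500i → escape time 2
(row=4, col=1): c = 0.0500 + -1.4500i → escape time 2
(row=4, col=2): c = 0.9400 + -1.4500i → escape time 2

Answer: 692
492
362
332
222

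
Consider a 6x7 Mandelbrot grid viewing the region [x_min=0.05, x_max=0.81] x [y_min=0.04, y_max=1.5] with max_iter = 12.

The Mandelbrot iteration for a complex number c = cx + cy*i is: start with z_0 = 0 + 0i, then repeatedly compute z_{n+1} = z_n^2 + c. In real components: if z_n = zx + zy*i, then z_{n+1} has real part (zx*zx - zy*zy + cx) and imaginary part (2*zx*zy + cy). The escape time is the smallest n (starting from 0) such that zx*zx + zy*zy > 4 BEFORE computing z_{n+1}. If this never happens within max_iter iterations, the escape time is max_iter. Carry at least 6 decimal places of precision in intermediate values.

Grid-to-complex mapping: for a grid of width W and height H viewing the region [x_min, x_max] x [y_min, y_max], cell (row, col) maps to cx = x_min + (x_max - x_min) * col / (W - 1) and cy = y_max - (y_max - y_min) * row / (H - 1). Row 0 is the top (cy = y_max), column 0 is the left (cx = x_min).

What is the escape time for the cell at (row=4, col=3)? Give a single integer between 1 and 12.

z_0 = 0 + 0i, c = 0.5060 + 0.5267i
Iter 1: z = 0.5060 + 0.5267i, |z|^2 = 0.5334
Iter 2: z = 0.4847 + 1.0597i, |z|^2 = 1.3578
Iter 3: z = -0.3820 + 1.5538i, |z|^2 = 2.5602
Iter 4: z = -1.7624 + -0.6604i, |z|^2 = 3.5422
Iter 5: z = 3.1760 + 2.8543i, |z|^2 = 18.2341
Escaped at iteration 5

Answer: 5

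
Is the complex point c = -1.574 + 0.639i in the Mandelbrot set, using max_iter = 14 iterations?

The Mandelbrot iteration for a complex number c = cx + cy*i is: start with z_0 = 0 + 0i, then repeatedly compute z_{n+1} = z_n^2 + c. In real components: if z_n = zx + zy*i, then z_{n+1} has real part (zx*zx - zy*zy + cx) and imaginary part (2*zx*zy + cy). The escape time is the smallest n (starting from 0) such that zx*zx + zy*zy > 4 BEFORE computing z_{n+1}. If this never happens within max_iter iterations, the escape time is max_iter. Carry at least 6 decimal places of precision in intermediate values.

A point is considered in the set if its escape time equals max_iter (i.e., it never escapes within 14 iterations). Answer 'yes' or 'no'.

Answer: no

Derivation:
z_0 = 0 + 0i, c = -1.5740 + 0.6390i
Iter 1: z = -1.5740 + 0.6390i, |z|^2 = 2.8858
Iter 2: z = 0.4952 + -1.3726i, |z|^2 = 2.1291
Iter 3: z = -3.2128 + -0.7203i, |z|^2 = 10.8407
Escaped at iteration 3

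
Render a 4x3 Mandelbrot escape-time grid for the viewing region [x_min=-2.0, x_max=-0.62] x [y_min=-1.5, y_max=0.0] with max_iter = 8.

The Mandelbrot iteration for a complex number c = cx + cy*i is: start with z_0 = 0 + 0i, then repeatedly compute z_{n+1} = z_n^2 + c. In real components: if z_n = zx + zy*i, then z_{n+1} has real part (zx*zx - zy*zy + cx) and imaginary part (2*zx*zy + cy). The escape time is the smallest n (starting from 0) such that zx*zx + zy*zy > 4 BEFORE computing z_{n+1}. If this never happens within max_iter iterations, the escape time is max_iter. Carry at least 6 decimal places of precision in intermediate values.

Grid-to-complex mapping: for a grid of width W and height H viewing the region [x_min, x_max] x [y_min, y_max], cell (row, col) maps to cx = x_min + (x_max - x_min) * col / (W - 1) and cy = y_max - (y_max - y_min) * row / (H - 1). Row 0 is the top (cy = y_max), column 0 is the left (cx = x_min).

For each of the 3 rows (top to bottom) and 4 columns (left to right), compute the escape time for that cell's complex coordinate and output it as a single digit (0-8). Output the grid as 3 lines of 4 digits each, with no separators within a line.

Answer: 8888
1335
1122

Derivation:
(row=0, col=0): c = -2.0000 + 0.0000i → escape time 8
(row=0, col=1): c = -1.5400 + 0.0000i → escape time 8
(row=0, col=2): c = -1.0800 + 0.0000i → escape time 8
(row=0, col=3): c = -0.6200 + 0.0000i → escape time 8
(row=1, col=0): c = -2.0000 + -0.7500i → escape time 1
(row=1, col=1): c = -1.5400 + -0.7500i → escape time 3
(row=1, col=2): c = -1.0800 + -0.7500i → escape time 3
(row=1, col=3): c = -0.6200 + -0.7500i → escape time 5
(row=2, col=0): c = -2.0000 + -1.5000i → escape time 1
(row=2, col=1): c = -1.5400 + -1.5000i → escape time 1
(row=2, col=2): c = -1.0800 + -1.5000i → escape time 2
(row=2, col=3): c = -0.6200 + -1.5000i → escape time 2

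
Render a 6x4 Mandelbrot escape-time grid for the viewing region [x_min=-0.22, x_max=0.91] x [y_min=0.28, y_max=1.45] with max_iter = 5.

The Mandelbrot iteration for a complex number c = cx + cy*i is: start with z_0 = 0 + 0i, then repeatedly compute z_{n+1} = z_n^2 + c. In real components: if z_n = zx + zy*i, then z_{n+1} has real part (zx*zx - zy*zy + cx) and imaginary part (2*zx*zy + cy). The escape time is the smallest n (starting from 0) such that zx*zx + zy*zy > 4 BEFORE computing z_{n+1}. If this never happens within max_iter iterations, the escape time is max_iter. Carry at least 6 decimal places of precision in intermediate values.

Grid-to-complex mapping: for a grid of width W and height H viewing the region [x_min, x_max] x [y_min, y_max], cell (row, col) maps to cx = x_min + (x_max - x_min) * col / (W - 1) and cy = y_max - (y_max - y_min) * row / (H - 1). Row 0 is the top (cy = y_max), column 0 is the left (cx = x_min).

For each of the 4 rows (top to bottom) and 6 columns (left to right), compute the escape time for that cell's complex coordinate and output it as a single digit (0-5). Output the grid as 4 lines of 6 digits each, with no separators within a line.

Answer: 222222
553222
555432
555533

Derivation:
(row=0, col=0): c = -0.2200 + 1.4500i → escape time 2
(row=0, col=1): c = 0.0060 + 1.4500i → escape time 2
(row=0, col=2): c = 0.2320 + 1.4500i → escape time 2
(row=0, col=3): c = 0.4580 + 1.4500i → escape time 2
(row=0, col=4): c = 0.6840 + 1.4500i → escape time 2
(row=0, col=5): c = 0.9100 + 1.4500i → escape time 2
(row=1, col=0): c = -0.2200 + 1.0600i → escape time 5
(row=1, col=1): c = 0.0060 + 1.0600i → escape time 5
(row=1, col=2): c = 0.2320 + 1.0600i → escape time 3
(row=1, col=3): c = 0.4580 + 1.0600i → escape time 2
(row=1, col=4): c = 0.6840 + 1.0600i → escape time 2
(row=1, col=5): c = 0.9100 + 1.0600i → escape time 2
(row=2, col=0): c = -0.2200 + 0.6700i → escape time 5
(row=2, col=1): c = 0.0060 + 0.6700i → escape time 5
(row=2, col=2): c = 0.2320 + 0.6700i → escape time 5
(row=2, col=3): c = 0.4580 + 0.6700i → escape time 4
(row=2, col=4): c = 0.6840 + 0.6700i → escape time 3
(row=2, col=5): c = 0.9100 + 0.6700i → escape time 2
(row=3, col=0): c = -0.2200 + 0.2800i → escape time 5
(row=3, col=1): c = 0.0060 + 0.2800i → escape time 5
(row=3, col=2): c = 0.2320 + 0.2800i → escape time 5
(row=3, col=3): c = 0.4580 + 0.2800i → escape time 5
(row=3, col=4): c = 0.6840 + 0.2800i → escape time 3
(row=3, col=5): c = 0.9100 + 0.2800i → escape time 3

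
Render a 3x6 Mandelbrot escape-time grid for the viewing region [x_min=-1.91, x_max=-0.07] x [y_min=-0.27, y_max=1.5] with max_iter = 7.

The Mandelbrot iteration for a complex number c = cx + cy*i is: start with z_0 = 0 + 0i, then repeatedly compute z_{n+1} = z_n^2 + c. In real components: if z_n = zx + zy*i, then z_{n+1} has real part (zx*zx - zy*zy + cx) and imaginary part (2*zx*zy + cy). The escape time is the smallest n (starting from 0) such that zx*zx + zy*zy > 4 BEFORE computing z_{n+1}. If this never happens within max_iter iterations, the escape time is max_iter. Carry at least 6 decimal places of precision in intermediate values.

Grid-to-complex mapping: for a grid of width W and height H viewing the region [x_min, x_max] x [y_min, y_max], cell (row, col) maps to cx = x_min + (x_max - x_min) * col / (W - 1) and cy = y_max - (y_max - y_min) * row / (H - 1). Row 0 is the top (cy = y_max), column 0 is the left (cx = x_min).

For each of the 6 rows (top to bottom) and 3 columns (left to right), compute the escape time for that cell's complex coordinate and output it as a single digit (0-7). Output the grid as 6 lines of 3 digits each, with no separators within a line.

Answer: 122
134
137
367
577
377

Derivation:
(row=0, col=0): c = -1.9100 + 1.5000i → escape time 1
(row=0, col=1): c = -0.9900 + 1.5000i → escape time 2
(row=0, col=2): c = -0.0700 + 1.5000i → escape time 2
(row=1, col=0): c = -1.9100 + 1.1460i → escape time 1
(row=1, col=1): c = -0.9900 + 1.1460i → escape time 3
(row=1, col=2): c = -0.0700 + 1.1460i → escape time 4
(row=2, col=0): c = -1.9100 + 0.7920i → escape time 1
(row=2, col=1): c = -0.9900 + 0.7920i → escape time 3
(row=2, col=2): c = -0.0700 + 0.7920i → escape time 7
(row=3, col=0): c = -1.9100 + 0.4380i → escape time 3
(row=3, col=1): c = -0.9900 + 0.4380i → escape time 6
(row=3, col=2): c = -0.0700 + 0.4380i → escape time 7
(row=4, col=0): c = -1.9100 + 0.0840i → escape time 5
(row=4, col=1): c = -0.9900 + 0.0840i → escape time 7
(row=4, col=2): c = -0.0700 + 0.0840i → escape time 7
(row=5, col=0): c = -1.9100 + -0.2700i → escape time 3
(row=5, col=1): c = -0.9900 + -0.2700i → escape time 7
(row=5, col=2): c = -0.0700 + -0.2700i → escape time 7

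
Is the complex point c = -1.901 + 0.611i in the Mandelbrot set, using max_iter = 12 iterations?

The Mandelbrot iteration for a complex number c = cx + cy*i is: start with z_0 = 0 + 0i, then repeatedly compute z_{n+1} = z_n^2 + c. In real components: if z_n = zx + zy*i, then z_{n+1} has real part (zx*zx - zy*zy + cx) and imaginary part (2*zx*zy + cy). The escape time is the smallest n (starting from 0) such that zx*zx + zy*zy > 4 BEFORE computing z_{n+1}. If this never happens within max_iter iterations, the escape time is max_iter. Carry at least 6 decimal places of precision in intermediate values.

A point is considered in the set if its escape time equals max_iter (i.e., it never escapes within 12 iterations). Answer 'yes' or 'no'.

z_0 = 0 + 0i, c = -1.9010 + 0.6110i
Iter 1: z = -1.9010 + 0.6110i, |z|^2 = 3.9871
Iter 2: z = 1.3395 + -1.7120i, |z|^2 = 4.7252
Escaped at iteration 2

Answer: no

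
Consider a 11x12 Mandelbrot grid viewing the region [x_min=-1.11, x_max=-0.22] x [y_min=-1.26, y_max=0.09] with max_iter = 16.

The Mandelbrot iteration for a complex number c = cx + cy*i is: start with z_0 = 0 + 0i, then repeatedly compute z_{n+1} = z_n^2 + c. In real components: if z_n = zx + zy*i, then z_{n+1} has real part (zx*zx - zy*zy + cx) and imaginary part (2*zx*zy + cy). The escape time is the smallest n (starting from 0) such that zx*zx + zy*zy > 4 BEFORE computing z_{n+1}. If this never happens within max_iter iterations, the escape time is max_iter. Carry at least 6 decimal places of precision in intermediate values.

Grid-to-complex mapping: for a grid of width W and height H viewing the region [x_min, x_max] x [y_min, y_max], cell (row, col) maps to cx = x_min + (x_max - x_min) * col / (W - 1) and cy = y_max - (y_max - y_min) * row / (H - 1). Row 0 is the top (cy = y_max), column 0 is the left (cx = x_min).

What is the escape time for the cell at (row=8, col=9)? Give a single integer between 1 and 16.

z_0 = 0 + 0i, c = -0.3090 + -0.8918i
Iter 1: z = -0.3090 + -0.8918i, |z|^2 = 0.8908
Iter 2: z = -1.0089 + -0.3407i, |z|^2 = 1.1339
Iter 3: z = 0.5927 + -0.2044i, |z|^2 = 0.3931
Iter 4: z = 0.0005 + -1.1342i, |z|^2 = 1.2863
Iter 5: z = -1.5953 + -0.8931i, |z|^2 = 3.3426
Iter 6: z = 1.4386 + 1.9576i, |z|^2 = 5.9017
Escaped at iteration 6

Answer: 6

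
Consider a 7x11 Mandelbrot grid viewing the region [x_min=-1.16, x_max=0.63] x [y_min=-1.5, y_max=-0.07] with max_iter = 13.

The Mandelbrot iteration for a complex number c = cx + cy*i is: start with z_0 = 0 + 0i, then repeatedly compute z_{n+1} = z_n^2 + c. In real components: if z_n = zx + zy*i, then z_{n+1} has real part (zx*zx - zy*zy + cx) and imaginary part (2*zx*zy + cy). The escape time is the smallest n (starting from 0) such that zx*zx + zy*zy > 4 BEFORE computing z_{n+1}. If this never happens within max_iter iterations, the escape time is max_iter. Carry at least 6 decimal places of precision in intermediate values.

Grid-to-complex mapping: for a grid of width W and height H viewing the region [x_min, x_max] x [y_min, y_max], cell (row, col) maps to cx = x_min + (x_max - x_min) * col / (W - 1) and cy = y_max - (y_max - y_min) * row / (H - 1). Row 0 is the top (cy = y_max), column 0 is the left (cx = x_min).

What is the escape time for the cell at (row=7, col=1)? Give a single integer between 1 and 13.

z_0 = 0 + 0i, c = -0.8617 + -1.0710i
Iter 1: z = -0.8617 + -1.0710i, |z|^2 = 1.8895
Iter 2: z = -1.2662 + 0.7747i, |z|^2 = 2.2035
Iter 3: z = 0.1415 + -3.0329i, |z|^2 = 9.2184
Escaped at iteration 3

Answer: 3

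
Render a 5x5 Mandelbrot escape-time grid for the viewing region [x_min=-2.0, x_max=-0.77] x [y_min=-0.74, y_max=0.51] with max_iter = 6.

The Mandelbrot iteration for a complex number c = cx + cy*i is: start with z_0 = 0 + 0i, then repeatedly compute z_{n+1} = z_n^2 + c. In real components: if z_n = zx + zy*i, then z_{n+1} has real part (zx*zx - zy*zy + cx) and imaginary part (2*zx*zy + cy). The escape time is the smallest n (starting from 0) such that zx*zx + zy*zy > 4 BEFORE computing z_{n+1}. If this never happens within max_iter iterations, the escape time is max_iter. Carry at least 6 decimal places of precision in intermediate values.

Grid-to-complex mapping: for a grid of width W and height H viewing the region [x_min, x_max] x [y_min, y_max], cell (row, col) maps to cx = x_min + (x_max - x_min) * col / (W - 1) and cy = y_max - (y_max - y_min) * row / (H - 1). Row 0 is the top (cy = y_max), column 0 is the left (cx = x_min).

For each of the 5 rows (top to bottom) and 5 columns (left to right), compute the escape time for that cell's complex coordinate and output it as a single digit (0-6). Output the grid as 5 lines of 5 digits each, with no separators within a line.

Answer: 13356
14666
15666
13466
13334

Derivation:
(row=0, col=0): c = -2.0000 + 0.5100i → escape time 1
(row=0, col=1): c = -1.6925 + 0.5100i → escape time 3
(row=0, col=2): c = -1.3850 + 0.5100i → escape time 3
(row=0, col=3): c = -1.0775 + 0.5100i → escape time 5
(row=0, col=4): c = -0.7700 + 0.5100i → escape time 6
(row=1, col=0): c = -2.0000 + 0.1975i → escape time 1
(row=1, col=1): c = -1.6925 + 0.1975i → escape time 4
(row=1, col=2): c = -1.3850 + 0.1975i → escape time 6
(row=1, col=3): c = -1.0775 + 0.1975i → escape time 6
(row=1, col=4): c = -0.7700 + 0.1975i → escape time 6
(row=2, col=0): c = -2.0000 + -0.1150i → escape time 1
(row=2, col=1): c = -1.6925 + -0.1150i → escape time 5
(row=2, col=2): c = -1.3850 + -0.1150i → escape time 6
(row=2, col=3): c = -1.0775 + -0.1150i → escape time 6
(row=2, col=4): c = -0.7700 + -0.1150i → escape time 6
(row=3, col=0): c = -2.0000 + -0.4275i → escape time 1
(row=3, col=1): c = -1.6925 + -0.4275i → escape time 3
(row=3, col=2): c = -1.3850 + -0.4275i → escape time 4
(row=3, col=3): c = -1.0775 + -0.4275i → escape time 6
(row=3, col=4): c = -0.7700 + -0.4275i → escape time 6
(row=4, col=0): c = -2.0000 + -0.7400i → escape time 1
(row=4, col=1): c = -1.6925 + -0.7400i → escape time 3
(row=4, col=2): c = -1.3850 + -0.7400i → escape time 3
(row=4, col=3): c = -1.0775 + -0.7400i → escape time 3
(row=4, col=4): c = -0.7700 + -0.7400i → escape time 4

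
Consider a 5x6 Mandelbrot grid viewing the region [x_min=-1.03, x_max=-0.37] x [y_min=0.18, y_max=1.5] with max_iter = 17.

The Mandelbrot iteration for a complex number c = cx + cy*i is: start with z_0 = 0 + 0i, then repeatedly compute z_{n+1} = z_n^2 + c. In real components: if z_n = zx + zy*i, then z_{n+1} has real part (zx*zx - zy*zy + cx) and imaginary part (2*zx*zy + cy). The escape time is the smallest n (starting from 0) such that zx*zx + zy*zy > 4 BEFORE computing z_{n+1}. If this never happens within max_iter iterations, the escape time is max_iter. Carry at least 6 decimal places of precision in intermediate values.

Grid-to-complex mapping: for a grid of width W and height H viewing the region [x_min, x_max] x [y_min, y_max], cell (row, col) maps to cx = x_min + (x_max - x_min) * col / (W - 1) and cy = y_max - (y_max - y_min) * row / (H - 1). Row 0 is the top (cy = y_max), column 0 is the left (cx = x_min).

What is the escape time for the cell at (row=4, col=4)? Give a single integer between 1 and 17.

z_0 = 0 + 0i, c = -0.3700 + 0.4440i
Iter 1: z = -0.3700 + 0.4440i, |z|^2 = 0.3340
Iter 2: z = -0.4302 + 0.1154i, |z|^2 = 0.1984
Iter 3: z = -0.1982 + 0.3447i, |z|^2 = 0.1581
Iter 4: z = -0.4495 + 0.3074i, |z|^2 = 0.2965
Iter 5: z = -0.2624 + 0.1677i, |z|^2 = 0.0970
Iter 6: z = -0.3293 + 0.3560i, |z|^2 = 0.2351
Iter 7: z = -0.3883 + 0.2096i, |z|^2 = 0.1947
Iter 8: z = -0.2631 + 0.2812i, |z|^2 = 0.1483
Iter 9: z = -0.3799 + 0.2960i, |z|^2 = 0.2319
Iter 10: z = -0.3133 + 0.2191i, |z|^2 = 0.1462
Iter 11: z = -0.3198 + 0.3067i, |z|^2 = 0.1964
Iter 12: z = -0.3618 + 0.2478i, |z|^2 = 0.1923
Iter 13: z = -0.3005 + 0.2647i, |z|^2 = 0.1604
Iter 14: z = -0.3497 + 0.2849i, |z|^2 = 0.2035
Iter 15: z = -0.3288 + 0.2447i, |z|^2 = 0.1680
Iter 16: z = -0.3218 + 0.2830i, |z|^2 = 0.1836

Answer: 17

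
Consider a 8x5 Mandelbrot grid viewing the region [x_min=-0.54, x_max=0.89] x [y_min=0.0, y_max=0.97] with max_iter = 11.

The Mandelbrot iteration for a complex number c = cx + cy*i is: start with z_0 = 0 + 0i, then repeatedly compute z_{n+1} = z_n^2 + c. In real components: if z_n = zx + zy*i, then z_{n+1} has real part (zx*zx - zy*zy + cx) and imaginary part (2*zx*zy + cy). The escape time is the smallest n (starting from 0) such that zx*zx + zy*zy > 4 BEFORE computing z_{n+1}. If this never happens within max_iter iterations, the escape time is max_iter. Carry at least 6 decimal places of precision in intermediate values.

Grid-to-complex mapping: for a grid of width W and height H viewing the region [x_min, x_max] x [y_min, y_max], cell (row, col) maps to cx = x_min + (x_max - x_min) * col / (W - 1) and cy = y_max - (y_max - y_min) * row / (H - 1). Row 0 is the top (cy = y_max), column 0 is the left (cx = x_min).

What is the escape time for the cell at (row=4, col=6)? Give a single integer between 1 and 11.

Answer: 3

Derivation:
z_0 = 0 + 0i, c = 0.6857 + 0.0000i
Iter 1: z = 0.6857 + 0.0000i, |z|^2 = 0.4702
Iter 2: z = 1.1559 + 0.0000i, |z|^2 = 1.3361
Iter 3: z = 2.0219 + 0.0000i, |z|^2 = 4.0879
Escaped at iteration 3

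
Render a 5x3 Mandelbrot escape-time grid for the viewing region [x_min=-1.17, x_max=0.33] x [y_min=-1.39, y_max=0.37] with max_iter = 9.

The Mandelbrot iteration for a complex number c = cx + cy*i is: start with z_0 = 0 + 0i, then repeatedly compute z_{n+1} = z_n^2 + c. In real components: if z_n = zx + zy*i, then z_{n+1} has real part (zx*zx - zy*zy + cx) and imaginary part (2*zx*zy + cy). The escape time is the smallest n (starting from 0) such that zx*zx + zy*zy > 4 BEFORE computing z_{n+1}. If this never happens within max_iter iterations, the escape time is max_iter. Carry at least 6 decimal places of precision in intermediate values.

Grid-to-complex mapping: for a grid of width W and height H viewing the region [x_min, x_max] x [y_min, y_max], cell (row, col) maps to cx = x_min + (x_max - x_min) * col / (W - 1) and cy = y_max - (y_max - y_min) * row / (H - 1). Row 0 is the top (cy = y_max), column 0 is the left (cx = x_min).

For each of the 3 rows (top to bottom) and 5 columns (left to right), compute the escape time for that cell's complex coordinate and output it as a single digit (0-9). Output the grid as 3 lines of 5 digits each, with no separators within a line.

Answer: 78999
56999
22222

Derivation:
(row=0, col=0): c = -1.1700 + 0.3700i → escape time 7
(row=0, col=1): c = -0.7950 + 0.3700i → escape time 8
(row=0, col=2): c = -0.4200 + 0.3700i → escape time 9
(row=0, col=3): c = -0.0450 + 0.3700i → escape time 9
(row=0, col=4): c = 0.3300 + 0.3700i → escape time 9
(row=1, col=0): c = -1.1700 + -0.5100i → escape time 5
(row=1, col=1): c = -0.7950 + -0.5100i → escape time 6
(row=1, col=2): c = -0.4200 + -0.5100i → escape time 9
(row=1, col=3): c = -0.0450 + -0.5100i → escape time 9
(row=1, col=4): c = 0.3300 + -0.5100i → escape time 9
(row=2, col=0): c = -1.1700 + -1.3900i → escape time 2
(row=2, col=1): c = -0.7950 + -1.3900i → escape time 2
(row=2, col=2): c = -0.4200 + -1.3900i → escape time 2
(row=2, col=3): c = -0.0450 + -1.3900i → escape time 2
(row=2, col=4): c = 0.3300 + -1.3900i → escape time 2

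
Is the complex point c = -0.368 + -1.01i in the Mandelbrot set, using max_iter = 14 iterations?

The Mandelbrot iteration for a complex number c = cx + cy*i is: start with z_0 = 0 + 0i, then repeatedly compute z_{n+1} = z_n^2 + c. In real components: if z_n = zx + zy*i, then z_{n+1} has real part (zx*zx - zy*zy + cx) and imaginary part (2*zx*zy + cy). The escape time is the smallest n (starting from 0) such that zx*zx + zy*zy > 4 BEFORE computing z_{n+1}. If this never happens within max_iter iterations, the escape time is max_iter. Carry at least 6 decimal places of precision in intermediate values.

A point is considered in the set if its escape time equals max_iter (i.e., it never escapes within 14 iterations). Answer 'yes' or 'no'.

z_0 = 0 + 0i, c = -0.3680 + -1.0100i
Iter 1: z = -0.3680 + -1.0100i, |z|^2 = 1.1555
Iter 2: z = -1.2527 + -0.2666i, |z|^2 = 1.6403
Iter 3: z = 1.1301 + -0.3420i, |z|^2 = 1.3941
Iter 4: z = 0.7922 + -1.7829i, |z|^2 = 3.8064
Iter 5: z = -2.9193 + -3.8348i, |z|^2 = 23.2279
Escaped at iteration 5

Answer: no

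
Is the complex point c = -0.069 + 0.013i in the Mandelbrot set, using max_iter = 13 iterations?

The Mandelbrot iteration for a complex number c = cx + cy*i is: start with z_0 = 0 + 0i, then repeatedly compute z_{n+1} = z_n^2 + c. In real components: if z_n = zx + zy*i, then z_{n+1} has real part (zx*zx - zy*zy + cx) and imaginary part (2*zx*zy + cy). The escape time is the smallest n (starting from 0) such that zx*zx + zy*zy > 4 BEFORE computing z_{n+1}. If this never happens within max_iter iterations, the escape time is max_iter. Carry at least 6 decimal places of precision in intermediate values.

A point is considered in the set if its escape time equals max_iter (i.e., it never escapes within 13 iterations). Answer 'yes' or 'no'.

Answer: yes

Derivation:
z_0 = 0 + 0i, c = -0.0690 + 0.0130i
Iter 1: z = -0.0690 + 0.0130i, |z|^2 = 0.0049
Iter 2: z = -0.0644 + 0.0112i, |z|^2 = 0.0043
Iter 3: z = -0.0650 + 0.0116i, |z|^2 = 0.0044
Iter 4: z = -0.0649 + 0.0115i, |z|^2 = 0.0043
Iter 5: z = -0.0649 + 0.0115i, |z|^2 = 0.0043
Iter 6: z = -0.0649 + 0.0115i, |z|^2 = 0.0043
Iter 7: z = -0.0649 + 0.0115i, |z|^2 = 0.0043
Iter 8: z = -0.0649 + 0.0115i, |z|^2 = 0.0043
Iter 9: z = -0.0649 + 0.0115i, |z|^2 = 0.0043
Iter 10: z = -0.0649 + 0.0115i, |z|^2 = 0.0043
Iter 11: z = -0.0649 + 0.0115i, |z|^2 = 0.0043
Iter 12: z = -0.0649 + 0.0115i, |z|^2 = 0.0043
Did not escape in 13 iterations → in set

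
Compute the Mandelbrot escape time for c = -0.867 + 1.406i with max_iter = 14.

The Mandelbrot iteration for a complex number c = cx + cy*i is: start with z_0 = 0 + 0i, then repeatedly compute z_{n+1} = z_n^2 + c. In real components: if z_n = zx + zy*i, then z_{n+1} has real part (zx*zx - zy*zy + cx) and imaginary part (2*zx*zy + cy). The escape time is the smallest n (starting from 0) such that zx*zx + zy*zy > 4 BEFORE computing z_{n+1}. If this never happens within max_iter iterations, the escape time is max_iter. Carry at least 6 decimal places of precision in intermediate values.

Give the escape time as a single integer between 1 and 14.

z_0 = 0 + 0i, c = -0.8670 + 1.4060i
Iter 1: z = -0.8670 + 1.4060i, |z|^2 = 2.7285
Iter 2: z = -2.0921 + -1.0320i, |z|^2 = 5.4421
Escaped at iteration 2

Answer: 2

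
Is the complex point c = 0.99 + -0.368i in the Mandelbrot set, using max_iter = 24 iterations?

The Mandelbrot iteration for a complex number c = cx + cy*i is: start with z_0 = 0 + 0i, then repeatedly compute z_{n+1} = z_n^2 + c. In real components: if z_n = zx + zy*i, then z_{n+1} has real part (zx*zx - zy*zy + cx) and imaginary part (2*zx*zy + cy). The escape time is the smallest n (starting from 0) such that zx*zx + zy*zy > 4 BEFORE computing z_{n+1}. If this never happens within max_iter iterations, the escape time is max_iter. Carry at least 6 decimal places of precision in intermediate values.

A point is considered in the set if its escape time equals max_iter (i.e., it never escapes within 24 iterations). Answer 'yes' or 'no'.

Answer: no

Derivation:
z_0 = 0 + 0i, c = 0.9900 + -0.3680i
Iter 1: z = 0.9900 + -0.3680i, |z|^2 = 1.1155
Iter 2: z = 1.8347 + -1.0966i, |z|^2 = 4.5687
Escaped at iteration 2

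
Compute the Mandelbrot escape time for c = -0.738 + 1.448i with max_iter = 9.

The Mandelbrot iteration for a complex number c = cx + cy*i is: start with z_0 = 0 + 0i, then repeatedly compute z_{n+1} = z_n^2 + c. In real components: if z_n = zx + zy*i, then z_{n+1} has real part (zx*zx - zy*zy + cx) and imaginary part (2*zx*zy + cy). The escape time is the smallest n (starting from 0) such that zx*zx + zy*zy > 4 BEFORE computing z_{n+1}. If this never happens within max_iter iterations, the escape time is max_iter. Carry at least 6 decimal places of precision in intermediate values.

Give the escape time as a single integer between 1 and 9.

Answer: 2

Derivation:
z_0 = 0 + 0i, c = -0.7380 + 1.4480i
Iter 1: z = -0.7380 + 1.4480i, |z|^2 = 2.6413
Iter 2: z = -2.2901 + -0.6892i, |z|^2 = 5.7194
Escaped at iteration 2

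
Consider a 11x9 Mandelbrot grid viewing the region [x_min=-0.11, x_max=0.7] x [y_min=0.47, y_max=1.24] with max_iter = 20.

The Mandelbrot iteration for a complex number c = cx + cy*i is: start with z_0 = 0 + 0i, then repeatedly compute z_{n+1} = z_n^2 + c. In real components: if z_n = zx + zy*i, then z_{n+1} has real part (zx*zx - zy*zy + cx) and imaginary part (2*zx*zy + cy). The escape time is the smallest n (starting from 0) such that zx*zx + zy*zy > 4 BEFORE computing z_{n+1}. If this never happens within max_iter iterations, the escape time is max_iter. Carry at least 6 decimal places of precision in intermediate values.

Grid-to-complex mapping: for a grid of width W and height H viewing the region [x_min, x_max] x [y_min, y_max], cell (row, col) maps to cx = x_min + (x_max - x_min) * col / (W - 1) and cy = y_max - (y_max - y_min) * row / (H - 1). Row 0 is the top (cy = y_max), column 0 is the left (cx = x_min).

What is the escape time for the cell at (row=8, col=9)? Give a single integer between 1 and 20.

z_0 = 0 + 0i, c = 0.6190 + 0.4700i
Iter 1: z = 0.6190 + 0.4700i, |z|^2 = 0.6041
Iter 2: z = 0.7813 + 1.0519i, |z|^2 = 1.7168
Iter 3: z = 0.1230 + 2.1136i, |z|^2 = 4.4822
Escaped at iteration 3

Answer: 3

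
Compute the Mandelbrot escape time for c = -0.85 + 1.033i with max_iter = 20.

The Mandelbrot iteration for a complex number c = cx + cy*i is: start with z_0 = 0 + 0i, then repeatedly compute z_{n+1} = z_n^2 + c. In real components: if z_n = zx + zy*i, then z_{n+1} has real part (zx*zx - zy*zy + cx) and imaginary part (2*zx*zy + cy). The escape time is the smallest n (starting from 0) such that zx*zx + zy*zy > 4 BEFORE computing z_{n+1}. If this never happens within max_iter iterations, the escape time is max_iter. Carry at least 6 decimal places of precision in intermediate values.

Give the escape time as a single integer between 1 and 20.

Answer: 3

Derivation:
z_0 = 0 + 0i, c = -0.8500 + 1.0330i
Iter 1: z = -0.8500 + 1.0330i, |z|^2 = 1.7896
Iter 2: z = -1.1946 + -0.7231i, |z|^2 = 1.9499
Iter 3: z = 0.0542 + 2.7606i, |z|^2 = 7.6239
Escaped at iteration 3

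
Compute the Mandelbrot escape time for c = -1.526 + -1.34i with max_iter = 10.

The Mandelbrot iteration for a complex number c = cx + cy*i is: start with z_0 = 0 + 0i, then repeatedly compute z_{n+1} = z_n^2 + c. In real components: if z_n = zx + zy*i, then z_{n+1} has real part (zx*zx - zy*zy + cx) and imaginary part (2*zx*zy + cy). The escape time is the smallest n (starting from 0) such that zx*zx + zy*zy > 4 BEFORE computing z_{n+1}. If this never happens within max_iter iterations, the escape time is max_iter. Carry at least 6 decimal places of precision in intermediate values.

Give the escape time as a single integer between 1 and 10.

z_0 = 0 + 0i, c = -1.5260 + -1.3400i
Iter 1: z = -1.5260 + -1.3400i, |z|^2 = 4.1243
Escaped at iteration 1

Answer: 1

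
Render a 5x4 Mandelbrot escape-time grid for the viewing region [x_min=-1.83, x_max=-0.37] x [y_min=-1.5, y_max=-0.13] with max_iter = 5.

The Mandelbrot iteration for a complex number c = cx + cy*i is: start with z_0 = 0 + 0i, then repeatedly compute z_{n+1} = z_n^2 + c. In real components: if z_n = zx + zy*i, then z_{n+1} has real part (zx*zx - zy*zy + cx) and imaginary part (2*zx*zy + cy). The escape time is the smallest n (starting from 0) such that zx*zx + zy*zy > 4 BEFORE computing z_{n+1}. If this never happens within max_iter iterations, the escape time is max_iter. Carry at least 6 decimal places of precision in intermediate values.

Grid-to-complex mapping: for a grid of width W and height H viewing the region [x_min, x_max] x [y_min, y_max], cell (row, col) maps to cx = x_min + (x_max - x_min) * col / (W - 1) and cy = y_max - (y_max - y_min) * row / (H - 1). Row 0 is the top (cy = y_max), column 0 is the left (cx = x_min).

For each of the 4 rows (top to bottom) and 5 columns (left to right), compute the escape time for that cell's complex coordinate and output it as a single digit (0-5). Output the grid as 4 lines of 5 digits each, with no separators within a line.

(row=0, col=0): c = -1.8300 + -0.1300i → escape time 4
(row=0, col=1): c = -1.4650 + -0.1300i → escape time 5
(row=0, col=2): c = -1.1000 + -0.1300i → escape time 5
(row=0, col=3): c = -0.7350 + -0.1300i → escape time 5
(row=0, col=4): c = -0.3700 + -0.1300i → escape time 5
(row=1, col=0): c = -1.8300 + -0.5867i → escape time 3
(row=1, col=1): c = -1.4650 + -0.5867i → escape time 3
(row=1, col=2): c = -1.1000 + -0.5867i → escape time 4
(row=1, col=3): c = -0.7350 + -0.5867i → escape time 5
(row=1, col=4): c = -0.3700 + -0.5867i → escape time 5
(row=2, col=0): c = -1.8300 + -1.0433i → escape time 1
(row=2, col=1): c = -1.4650 + -1.0433i → escape time 2
(row=2, col=2): c = -1.1000 + -1.0433i → escape time 3
(row=2, col=3): c = -0.7350 + -1.0433i → escape time 3
(row=2, col=4): c = -0.3700 + -1.0433i → escape time 4
(row=3, col=0): c = -1.8300 + -1.5000i → escape time 1
(row=3, col=1): c = -1.4650 + -1.5000i → escape time 1
(row=3, col=2): c = -1.1000 + -1.5000i → escape time 2
(row=3, col=3): c = -0.7350 + -1.5000i → escape time 2
(row=3, col=4): c = -0.3700 + -1.5000i → escape time 2

Answer: 45555
33455
12334
11222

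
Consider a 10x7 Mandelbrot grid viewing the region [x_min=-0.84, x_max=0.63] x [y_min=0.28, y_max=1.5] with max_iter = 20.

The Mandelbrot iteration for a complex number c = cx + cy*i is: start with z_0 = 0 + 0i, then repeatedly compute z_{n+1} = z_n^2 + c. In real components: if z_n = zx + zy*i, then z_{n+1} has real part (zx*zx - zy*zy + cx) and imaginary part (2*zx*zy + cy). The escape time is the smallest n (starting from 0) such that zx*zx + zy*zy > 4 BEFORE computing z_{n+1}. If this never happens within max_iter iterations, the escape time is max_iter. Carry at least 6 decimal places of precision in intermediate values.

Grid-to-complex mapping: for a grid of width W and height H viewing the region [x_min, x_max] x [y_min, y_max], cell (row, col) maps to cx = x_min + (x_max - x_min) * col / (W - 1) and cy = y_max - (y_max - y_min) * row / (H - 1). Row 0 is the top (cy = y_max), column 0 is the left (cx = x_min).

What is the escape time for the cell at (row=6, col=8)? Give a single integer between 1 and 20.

Answer: 7

Derivation:
z_0 = 0 + 0i, c = 0.4667 + 0.2800i
Iter 1: z = 0.4667 + 0.2800i, |z|^2 = 0.2962
Iter 2: z = 0.6060 + 0.5413i, |z|^2 = 0.6603
Iter 3: z = 0.5409 + 0.9361i, |z|^2 = 1.1690
Iter 4: z = -0.1171 + 1.2927i, |z|^2 = 1.6849
Iter 5: z = -1.1908 + -0.0228i, |z|^2 = 1.4186
Iter 6: z = 1.8842 + 0.3343i, |z|^2 = 3.6619
Iter 7: z = 3.9051 + 1.5397i, |z|^2 = 17.6204
Escaped at iteration 7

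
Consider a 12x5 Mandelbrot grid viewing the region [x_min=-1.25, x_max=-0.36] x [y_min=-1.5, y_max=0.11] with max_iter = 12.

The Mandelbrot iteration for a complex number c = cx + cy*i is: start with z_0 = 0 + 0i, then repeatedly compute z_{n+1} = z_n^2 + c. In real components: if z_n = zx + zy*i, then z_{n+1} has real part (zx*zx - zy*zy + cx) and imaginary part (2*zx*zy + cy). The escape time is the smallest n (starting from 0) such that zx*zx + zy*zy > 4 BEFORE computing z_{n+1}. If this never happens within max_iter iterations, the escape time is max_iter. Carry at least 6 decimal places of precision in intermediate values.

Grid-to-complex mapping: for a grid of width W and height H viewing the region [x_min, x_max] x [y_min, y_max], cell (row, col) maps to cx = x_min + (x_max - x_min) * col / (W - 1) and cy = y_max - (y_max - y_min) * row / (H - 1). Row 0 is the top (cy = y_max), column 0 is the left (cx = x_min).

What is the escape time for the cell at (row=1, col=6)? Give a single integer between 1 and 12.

z_0 = 0 + 0i, c = -0.7645 + -0.2925i
Iter 1: z = -0.7645 + -0.2925i, |z|^2 = 0.6701
Iter 2: z = -0.2656 + 0.1548i, |z|^2 = 0.0945
Iter 3: z = -0.7180 + -0.3747i, |z|^2 = 0.6559
Iter 4: z = -0.3895 + 0.2455i, |z|^2 = 0.2120
Iter 5: z = -0.6732 + -0.4838i, |z|^2 = 0.6872
Iter 6: z = -0.5454 + 0.3588i, |z|^2 = 0.4262
Iter 7: z = -0.5958 + -0.6839i, |z|^2 = 0.8227
Iter 8: z = -0.8773 + 0.5224i, |z|^2 = 1.0426
Iter 9: z = -0.2678 + -1.2091i, |z|^2 = 1.5337
Iter 10: z = -2.1548 + 0.3550i, |z|^2 = 4.7692
Escaped at iteration 10

Answer: 10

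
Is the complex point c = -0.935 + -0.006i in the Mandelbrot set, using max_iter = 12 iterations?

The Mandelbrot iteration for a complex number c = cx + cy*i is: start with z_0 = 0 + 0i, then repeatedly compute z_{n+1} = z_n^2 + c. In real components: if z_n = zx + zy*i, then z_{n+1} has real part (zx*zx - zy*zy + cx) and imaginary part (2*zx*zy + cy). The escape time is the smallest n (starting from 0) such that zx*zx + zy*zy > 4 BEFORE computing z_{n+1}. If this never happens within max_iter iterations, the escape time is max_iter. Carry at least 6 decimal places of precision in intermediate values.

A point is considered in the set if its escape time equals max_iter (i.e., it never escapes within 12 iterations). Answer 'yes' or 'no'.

z_0 = 0 + 0i, c = -0.9350 + -0.0060i
Iter 1: z = -0.9350 + -0.0060i, |z|^2 = 0.8743
Iter 2: z = -0.0608 + 0.0052i, |z|^2 = 0.0037
Iter 3: z = -0.9313 + -0.0066i, |z|^2 = 0.8674
Iter 4: z = -0.0677 + 0.0064i, |z|^2 = 0.0046
Iter 5: z = -0.9305 + -0.0069i, |z|^2 = 0.8658
Iter 6: z = -0.0693 + 0.0068i, |z|^2 = 0.0048
Iter 7: z = -0.9302 + -0.0069i, |z|^2 = 0.8654
Iter 8: z = -0.0697 + 0.0069i, |z|^2 = 0.0049
Iter 9: z = -0.9302 + -0.0070i, |z|^2 = 0.8653
Iter 10: z = -0.0698 + 0.0070i, |z|^2 = 0.0049
Iter 11: z = -0.9302 + -0.0070i, |z|^2 = 0.8653
Did not escape in 12 iterations → in set

Answer: yes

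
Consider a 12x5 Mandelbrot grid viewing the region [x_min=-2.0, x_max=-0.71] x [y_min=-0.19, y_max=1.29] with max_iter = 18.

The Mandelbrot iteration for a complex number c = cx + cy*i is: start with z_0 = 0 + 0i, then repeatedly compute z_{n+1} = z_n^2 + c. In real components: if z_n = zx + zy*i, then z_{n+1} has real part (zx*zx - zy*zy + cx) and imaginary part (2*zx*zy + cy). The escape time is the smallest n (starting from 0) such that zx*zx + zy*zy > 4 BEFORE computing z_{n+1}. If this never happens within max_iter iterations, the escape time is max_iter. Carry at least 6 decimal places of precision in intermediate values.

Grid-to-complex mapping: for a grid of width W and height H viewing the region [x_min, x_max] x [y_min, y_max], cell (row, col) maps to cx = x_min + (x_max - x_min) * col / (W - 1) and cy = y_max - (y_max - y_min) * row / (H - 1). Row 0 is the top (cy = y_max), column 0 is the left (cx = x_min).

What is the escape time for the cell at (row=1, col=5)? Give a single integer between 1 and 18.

Answer: 3

Derivation:
z_0 = 0 + 0i, c = -1.4136 + 0.9200i
Iter 1: z = -1.4136 + 0.9200i, |z|^2 = 2.8448
Iter 2: z = -0.2617 + -1.6811i, |z|^2 = 2.8945
Iter 3: z = -4.1712 + 1.7998i, |z|^2 = 20.6384
Escaped at iteration 3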